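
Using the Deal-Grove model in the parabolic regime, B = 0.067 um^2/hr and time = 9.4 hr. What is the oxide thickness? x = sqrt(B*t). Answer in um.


Step 1: Compute B*t = 0.067 * 9.4 = 0.6298
Step 2: x = sqrt(0.6298)
x = 0.794 um


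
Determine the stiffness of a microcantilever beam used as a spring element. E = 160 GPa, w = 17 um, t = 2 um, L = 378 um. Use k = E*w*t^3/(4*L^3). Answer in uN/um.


Step 1: Convert E to consistent units (1 GPa = 1000 uN/um^2).
E = 160 GPa = 160000 uN/um^2
Step 2: Compute t^3 = 2^3 = 8
Step 3: Compute L^3 = 378^3 = 54010152
Step 4: k = 160000 * 17 * 8 / (4 * 54010152)
k = 0.1007 uN/um


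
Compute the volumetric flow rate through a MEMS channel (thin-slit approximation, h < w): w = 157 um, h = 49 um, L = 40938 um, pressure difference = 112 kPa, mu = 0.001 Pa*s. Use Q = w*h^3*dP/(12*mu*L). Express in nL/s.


Step 1: Convert all dimensions to SI (meters).
w = 157e-6 m, h = 49e-6 m, L = 40938e-6 m, dP = 112e3 Pa
Step 2: Q = w * h^3 * dP / (12 * mu * L)
Q = 157e-6 * (49e-6)^3 * 112e3 / (12 * 0.001 * 40938e-6) = 4.21112417e-09 m^3/s
Step 3: Convert Q from m^3/s to nL/s (1 m^3 = 1e12 nL, so multiply by 1e12).
Q = 4211.124 nL/s


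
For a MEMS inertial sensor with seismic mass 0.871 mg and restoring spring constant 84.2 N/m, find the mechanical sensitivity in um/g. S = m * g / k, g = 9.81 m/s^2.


Step 1: Convert mass: m = 0.871 mg = 8.71e-07 kg
Step 2: S = m * g / k = 8.71e-07 * 9.81 / 84.2
Step 3: S = 1.01e-07 m/g
Step 4: Convert to um/g: S = 0.101 um/g


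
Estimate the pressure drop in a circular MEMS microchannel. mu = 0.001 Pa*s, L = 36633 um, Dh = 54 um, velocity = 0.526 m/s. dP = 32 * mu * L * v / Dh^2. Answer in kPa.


Step 1: Convert to SI: L = 36633e-6 m, Dh = 54e-6 m
Step 2: dP = 32 * 0.001 * 36633e-6 * 0.526 / (54e-6)^2
Step 3: dP = 211456.33 Pa
Step 4: Convert to kPa: dP = 211.46 kPa


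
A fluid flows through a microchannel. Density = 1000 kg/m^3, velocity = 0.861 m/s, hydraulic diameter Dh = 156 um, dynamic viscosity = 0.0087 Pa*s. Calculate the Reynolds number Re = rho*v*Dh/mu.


Step 1: Convert Dh to meters: Dh = 156e-6 m
Step 2: Re = rho * v * Dh / mu
Re = 1000 * 0.861 * 156e-6 / 0.0087
Re = 15.439


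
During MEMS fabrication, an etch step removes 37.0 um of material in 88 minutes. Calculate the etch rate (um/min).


Step 1: Etch rate = depth / time
Step 2: rate = 37.0 / 88
rate = 0.42 um/min


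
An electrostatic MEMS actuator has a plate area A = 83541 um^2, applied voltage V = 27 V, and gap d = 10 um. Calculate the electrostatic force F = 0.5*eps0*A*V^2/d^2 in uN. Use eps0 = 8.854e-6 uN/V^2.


Step 1: Identify parameters.
eps0 = 8.854e-6 uN/V^2, A = 83541 um^2, V = 27 V, d = 10 um
Step 2: Compute V^2 = 27^2 = 729
Step 3: Compute d^2 = 10^2 = 100
Step 4: F = 0.5 * 8.854e-6 * 83541 * 729 / 100
F = 2.696 uN


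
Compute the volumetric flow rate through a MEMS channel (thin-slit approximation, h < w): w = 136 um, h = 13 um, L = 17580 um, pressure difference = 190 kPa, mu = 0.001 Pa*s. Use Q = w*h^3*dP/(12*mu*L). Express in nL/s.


Step 1: Convert all dimensions to SI (meters).
w = 136e-6 m, h = 13e-6 m, L = 17580e-6 m, dP = 190e3 Pa
Step 2: Q = w * h^3 * dP / (12 * mu * L)
Q = 136e-6 * (13e-6)^3 * 190e3 / (12 * 0.001 * 17580e-6) = 2.6910542e-10 m^3/s
Step 3: Convert Q from m^3/s to nL/s (1 m^3 = 1e12 nL, so multiply by 1e12).
Q = 269.105 nL/s


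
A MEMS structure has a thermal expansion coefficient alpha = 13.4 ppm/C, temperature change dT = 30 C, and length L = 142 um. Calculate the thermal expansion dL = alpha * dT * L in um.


Step 1: Convert CTE: alpha = 13.4 ppm/C = 13.4e-6 /C
Step 2: dL = 13.4e-6 * 30 * 142
dL = 0.0571 um


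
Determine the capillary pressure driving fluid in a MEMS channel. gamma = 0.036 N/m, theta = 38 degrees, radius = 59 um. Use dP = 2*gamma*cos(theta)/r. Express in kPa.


Step 1: cos(38 deg) = 0.788
Step 2: Convert r to m: r = 59e-6 m
Step 3: dP = 2 * 0.036 * 0.788 / 59e-6 = 961.6 Pa
Step 4: Convert Pa to kPa (divide by 1000).
dP = 0.96 kPa


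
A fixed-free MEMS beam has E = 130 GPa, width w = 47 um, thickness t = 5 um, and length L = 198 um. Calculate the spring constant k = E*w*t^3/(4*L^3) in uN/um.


Step 1: Convert E to consistent units (1 GPa = 1000 uN/um^2).
E = 130 GPa = 130000 uN/um^2
Step 2: Compute t^3 = 5^3 = 125
Step 3: Compute L^3 = 198^3 = 7762392
Step 4: k = 130000 * 47 * 125 / (4 * 7762392)
k = 24.5978 uN/um


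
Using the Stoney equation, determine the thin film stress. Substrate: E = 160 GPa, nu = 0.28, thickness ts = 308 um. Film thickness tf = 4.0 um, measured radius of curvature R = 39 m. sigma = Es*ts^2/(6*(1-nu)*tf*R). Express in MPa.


Step 1: Compute numerator: Es * ts^2 = 160 * 308^2 = 15178240 (GPa*um^2)
Step 2: Compute denominator (R in um): 6*(1-nu)*tf*R = 6*0.72*4.0*39e6 = 673920000.0 (um^2)
Step 3: sigma (GPa) = 15178240 / 673920000.0 = 2.2522e-02 GPa
Step 4: Convert to MPa (x1000): sigma = 22.5 MPa


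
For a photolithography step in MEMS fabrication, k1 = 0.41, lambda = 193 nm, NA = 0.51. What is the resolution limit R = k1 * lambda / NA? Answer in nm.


Step 1: Identify values: k1 = 0.41, lambda = 193 nm, NA = 0.51
Step 2: R = k1 * lambda / NA
R = 0.41 * 193 / 0.51
R = 155.2 nm


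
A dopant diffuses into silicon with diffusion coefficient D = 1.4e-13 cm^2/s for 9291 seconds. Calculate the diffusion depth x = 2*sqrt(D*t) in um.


Step 1: Compute D*t = 1.4e-13 * 9291 = 1.30074e-09 cm^2
Step 2: sqrt(D*t) = 3.6066e-05 cm
Step 3: x = 2 * 3.6066e-05 cm = 7.2132e-05 cm
Step 4: Convert to um (1 cm = 1e4 um): x = 0.721 um


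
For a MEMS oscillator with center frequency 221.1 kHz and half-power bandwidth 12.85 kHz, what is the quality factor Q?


Step 1: Q = f0 / bandwidth
Step 2: Q = 221.1 / 12.85
Q = 17.2


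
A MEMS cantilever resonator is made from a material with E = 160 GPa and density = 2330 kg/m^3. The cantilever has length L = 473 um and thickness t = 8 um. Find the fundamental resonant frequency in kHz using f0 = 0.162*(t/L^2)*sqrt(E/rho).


Step 1: Convert units to SI.
t_SI = 8e-6 m, L_SI = 473e-6 m
Step 2: Calculate sqrt(E/rho).
sqrt(160e9 / 2330) = 8286.71 m/s
Step 3: Compute f0.
f0 = 0.162 * 8e-6 / (473e-6)^2 * 8286.71 = 48002.6 Hz = 48.0 kHz


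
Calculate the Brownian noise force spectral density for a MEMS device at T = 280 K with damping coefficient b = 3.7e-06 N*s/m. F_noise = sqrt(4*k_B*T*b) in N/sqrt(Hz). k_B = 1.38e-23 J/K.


Step 1: Compute 4 * k_B * T * b
= 4 * 1.38e-23 * 280 * 3.7e-06
= 5.7187e-26 N^2/Hz
Step 2: F_noise = sqrt(5.7187e-26)
F_noise = 2.39e-13 N/sqrt(Hz)


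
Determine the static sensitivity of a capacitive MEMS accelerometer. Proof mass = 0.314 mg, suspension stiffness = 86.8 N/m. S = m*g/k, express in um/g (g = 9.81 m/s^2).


Step 1: Convert mass: m = 0.314 mg = 3.14e-07 kg
Step 2: S = m * g / k = 3.14e-07 * 9.81 / 86.8
Step 3: S = 3.55e-08 m/g
Step 4: Convert to um/g: S = 0.035 um/g


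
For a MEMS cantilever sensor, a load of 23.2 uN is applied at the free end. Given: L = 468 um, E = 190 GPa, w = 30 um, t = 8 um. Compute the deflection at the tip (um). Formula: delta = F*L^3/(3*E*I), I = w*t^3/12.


Step 1: Calculate the second moment of area.
I = w * t^3 / 12 = 30 * 8^3 / 12 = 1280.0 um^4
Step 2: Convert E to consistent units (1 GPa = 1000 uN/um^2).
E = 190 GPa = 190000 uN/um^2
Step 3: Calculate tip deflection.
delta = F * L^3 / (3 * E * I)
delta = 23.2 * 468^3 / (3 * 190000 * 1280.0)
delta = 3.2594 um


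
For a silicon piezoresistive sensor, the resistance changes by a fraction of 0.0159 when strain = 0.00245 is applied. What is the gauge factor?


Step 1: Identify values.
dR/R = 0.0159, strain = 0.00245
Step 2: GF = (dR/R) / strain = 0.0159 / 0.00245
GF = 6.5


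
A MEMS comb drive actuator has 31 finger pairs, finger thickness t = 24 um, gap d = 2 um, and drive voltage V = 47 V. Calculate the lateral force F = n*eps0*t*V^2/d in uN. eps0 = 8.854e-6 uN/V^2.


Step 1: Parameters: n=31, eps0=8.854e-6 uN/V^2, t=24 um, V=47 V, d=2 um
Step 2: V^2 = 2209
Step 3: F = 31 * 8.854e-6 * 24 * 2209 / 2
F = 7.276 uN


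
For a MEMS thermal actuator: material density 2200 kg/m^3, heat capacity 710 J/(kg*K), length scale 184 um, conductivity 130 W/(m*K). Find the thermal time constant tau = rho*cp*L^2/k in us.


Step 1: Convert L to m: L = 184e-6 m
Step 2: L^2 = (184e-6)^2 = 3.3856e-08 m^2
Step 3: tau = 2200 * 710 * 3.3856e-08 / 130 = 4.0679286e-04 s
Step 4: Convert to microseconds (multiply by 1e6).
tau = 406.793 us


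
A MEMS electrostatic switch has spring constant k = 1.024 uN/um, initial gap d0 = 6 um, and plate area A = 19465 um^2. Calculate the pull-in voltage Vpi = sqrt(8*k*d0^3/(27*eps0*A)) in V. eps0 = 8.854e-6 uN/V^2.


Step 1: Compute numerator: 8 * k * d0^3 = 8 * 1.024 * 6^3 = 1769.472
Step 2: Compute denominator: 27 * eps0 * A = 27 * 8.854e-6 * 19465 = 4.653264
Step 3: Vpi = sqrt(1769.472 / 4.653264)
Vpi = 19.5 V


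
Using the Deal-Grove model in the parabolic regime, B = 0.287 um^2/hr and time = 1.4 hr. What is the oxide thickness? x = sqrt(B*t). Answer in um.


Step 1: Compute B*t = 0.287 * 1.4 = 0.4018
Step 2: x = sqrt(0.4018)
x = 0.634 um


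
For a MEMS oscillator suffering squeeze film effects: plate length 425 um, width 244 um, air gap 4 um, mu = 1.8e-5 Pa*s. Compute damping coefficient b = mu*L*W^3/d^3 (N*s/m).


Step 1: Convert to SI.
L = 425e-6 m, W = 244e-6 m, d = 4e-6 m
Step 2: W^3 = (244e-6)^3 = 1.45e-11 m^3
Step 3: d^3 = (4e-6)^3 = 6.40e-17 m^3
Step 4: b = 1.8e-5 * 425e-6 * 1.45e-11 / 6.40e-17
b = 1.74e-03 N*s/m


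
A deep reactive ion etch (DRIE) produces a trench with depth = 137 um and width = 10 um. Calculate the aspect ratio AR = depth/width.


Step 1: AR = depth / width
Step 2: AR = 137 / 10
AR = 13.7


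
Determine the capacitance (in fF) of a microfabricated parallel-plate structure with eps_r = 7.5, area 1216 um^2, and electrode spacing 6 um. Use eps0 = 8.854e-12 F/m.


Step 1: Convert area to m^2: A = 1216e-12 m^2
Step 2: Convert gap to m: d = 6e-6 m
Step 3: C = eps0 * eps_r * A / d
C = 8.854e-12 * 7.5 * 1216e-12 / 6e-6
Step 4: Convert to fF (multiply by 1e15).
C = 13.46 fF


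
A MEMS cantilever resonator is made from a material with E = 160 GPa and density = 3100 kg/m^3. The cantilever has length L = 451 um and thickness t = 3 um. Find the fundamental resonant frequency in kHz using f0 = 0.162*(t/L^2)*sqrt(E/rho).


Step 1: Convert units to SI.
t_SI = 3e-6 m, L_SI = 451e-6 m
Step 2: Calculate sqrt(E/rho).
sqrt(160e9 / 3100) = 7184.21 m/s
Step 3: Compute f0.
f0 = 0.162 * 3e-6 / (451e-6)^2 * 7184.21 = 17165.7 Hz = 17.17 kHz


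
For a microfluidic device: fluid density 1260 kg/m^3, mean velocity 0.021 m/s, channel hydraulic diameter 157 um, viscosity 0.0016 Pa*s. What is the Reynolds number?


Step 1: Convert Dh to meters: Dh = 157e-6 m
Step 2: Re = rho * v * Dh / mu
Re = 1260 * 0.021 * 157e-6 / 0.0016
Re = 2.596


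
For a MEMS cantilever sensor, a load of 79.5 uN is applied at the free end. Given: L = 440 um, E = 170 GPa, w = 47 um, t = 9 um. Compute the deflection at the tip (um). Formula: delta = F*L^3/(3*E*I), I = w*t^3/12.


Step 1: Calculate the second moment of area.
I = w * t^3 / 12 = 47 * 9^3 / 12 = 2855.25 um^4
Step 2: Convert E to consistent units (1 GPa = 1000 uN/um^2).
E = 170 GPa = 170000 uN/um^2
Step 3: Calculate tip deflection.
delta = F * L^3 / (3 * E * I)
delta = 79.5 * 440^3 / (3 * 170000 * 2855.25)
delta = 4.6506 um


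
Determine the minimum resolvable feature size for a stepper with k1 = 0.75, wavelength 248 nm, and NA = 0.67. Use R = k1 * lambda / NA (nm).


Step 1: Identify values: k1 = 0.75, lambda = 248 nm, NA = 0.67
Step 2: R = k1 * lambda / NA
R = 0.75 * 248 / 0.67
R = 277.6 nm


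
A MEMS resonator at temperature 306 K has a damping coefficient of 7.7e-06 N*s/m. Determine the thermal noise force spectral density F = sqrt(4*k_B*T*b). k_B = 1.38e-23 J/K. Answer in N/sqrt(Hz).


Step 1: Compute 4 * k_B * T * b
= 4 * 1.38e-23 * 306 * 7.7e-06
= 1.3006e-25 N^2/Hz
Step 2: F_noise = sqrt(1.3006e-25)
F_noise = 3.61e-13 N/sqrt(Hz)


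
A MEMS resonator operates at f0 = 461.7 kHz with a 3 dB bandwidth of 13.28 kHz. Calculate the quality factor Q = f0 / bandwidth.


Step 1: Q = f0 / bandwidth
Step 2: Q = 461.7 / 13.28
Q = 34.8


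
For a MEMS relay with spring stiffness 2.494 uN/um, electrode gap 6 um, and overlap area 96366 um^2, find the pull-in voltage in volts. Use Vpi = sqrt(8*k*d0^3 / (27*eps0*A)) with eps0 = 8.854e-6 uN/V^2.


Step 1: Compute numerator: 8 * k * d0^3 = 8 * 2.494 * 6^3 = 4309.632
Step 2: Compute denominator: 27 * eps0 * A = 27 * 8.854e-6 * 96366 = 23.037063
Step 3: Vpi = sqrt(4309.632 / 23.037063)
Vpi = 13.68 V


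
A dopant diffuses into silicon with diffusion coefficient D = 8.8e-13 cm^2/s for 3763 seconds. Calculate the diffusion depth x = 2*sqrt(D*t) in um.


Step 1: Compute D*t = 8.8e-13 * 3763 = 3.31144e-09 cm^2
Step 2: sqrt(D*t) = 5.75451e-05 cm
Step 3: x = 2 * 5.75451e-05 cm = 1.150902e-04 cm
Step 4: Convert to um (1 cm = 1e4 um): x = 1.151 um


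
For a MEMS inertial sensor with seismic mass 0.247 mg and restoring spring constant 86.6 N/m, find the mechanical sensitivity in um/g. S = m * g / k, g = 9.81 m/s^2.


Step 1: Convert mass: m = 0.247 mg = 2.47e-07 kg
Step 2: S = m * g / k = 2.47e-07 * 9.81 / 86.6
Step 3: S = 2.80e-08 m/g
Step 4: Convert to um/g: S = 0.028 um/g


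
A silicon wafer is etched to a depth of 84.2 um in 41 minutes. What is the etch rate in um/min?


Step 1: Etch rate = depth / time
Step 2: rate = 84.2 / 41
rate = 2.054 um/min


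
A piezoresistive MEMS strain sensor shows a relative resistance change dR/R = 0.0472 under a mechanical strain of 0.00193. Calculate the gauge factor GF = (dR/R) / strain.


Step 1: Identify values.
dR/R = 0.0472, strain = 0.00193
Step 2: GF = (dR/R) / strain = 0.0472 / 0.00193
GF = 24.5


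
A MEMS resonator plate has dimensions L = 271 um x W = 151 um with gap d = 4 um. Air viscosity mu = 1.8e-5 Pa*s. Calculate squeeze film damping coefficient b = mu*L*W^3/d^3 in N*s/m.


Step 1: Convert to SI.
L = 271e-6 m, W = 151e-6 m, d = 4e-6 m
Step 2: W^3 = (151e-6)^3 = 3.44e-12 m^3
Step 3: d^3 = (4e-6)^3 = 6.40e-17 m^3
Step 4: b = 1.8e-5 * 271e-6 * 3.44e-12 / 6.40e-17
b = 2.62e-04 N*s/m


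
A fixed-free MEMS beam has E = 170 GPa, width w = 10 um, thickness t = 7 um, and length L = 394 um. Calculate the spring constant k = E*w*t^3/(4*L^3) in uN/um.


Step 1: Convert E to consistent units (1 GPa = 1000 uN/um^2).
E = 170 GPa = 170000 uN/um^2
Step 2: Compute t^3 = 7^3 = 343
Step 3: Compute L^3 = 394^3 = 61162984
Step 4: k = 170000 * 10 * 343 / (4 * 61162984)
k = 2.3834 uN/um


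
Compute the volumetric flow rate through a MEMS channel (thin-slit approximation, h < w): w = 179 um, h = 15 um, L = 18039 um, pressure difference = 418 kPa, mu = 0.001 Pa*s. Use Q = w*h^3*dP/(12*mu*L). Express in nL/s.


Step 1: Convert all dimensions to SI (meters).
w = 179e-6 m, h = 15e-6 m, L = 18039e-6 m, dP = 418e3 Pa
Step 2: Q = w * h^3 * dP / (12 * mu * L)
Q = 179e-6 * (15e-6)^3 * 418e3 / (12 * 0.001 * 18039e-6) = 1.16656619e-09 m^3/s
Step 3: Convert Q from m^3/s to nL/s (1 m^3 = 1e12 nL, so multiply by 1e12).
Q = 1166.566 nL/s


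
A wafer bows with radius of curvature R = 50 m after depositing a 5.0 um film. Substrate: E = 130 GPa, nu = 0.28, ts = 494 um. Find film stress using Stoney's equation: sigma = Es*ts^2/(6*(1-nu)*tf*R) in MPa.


Step 1: Compute numerator: Es * ts^2 = 130 * 494^2 = 31724680 (GPa*um^2)
Step 2: Compute denominator (R in um): 6*(1-nu)*tf*R = 6*0.72*5.0*50e6 = 1080000000.0 (um^2)
Step 3: sigma (GPa) = 31724680 / 1080000000.0 = 2.9375e-02 GPa
Step 4: Convert to MPa (x1000): sigma = 29.4 MPa


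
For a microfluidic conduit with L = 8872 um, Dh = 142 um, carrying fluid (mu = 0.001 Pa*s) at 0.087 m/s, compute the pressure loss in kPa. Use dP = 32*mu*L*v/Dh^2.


Step 1: Convert to SI: L = 8872e-6 m, Dh = 142e-6 m
Step 2: dP = 32 * 0.001 * 8872e-6 * 0.087 / (142e-6)^2
Step 3: dP = 1224.94 Pa
Step 4: Convert to kPa: dP = 1.22 kPa


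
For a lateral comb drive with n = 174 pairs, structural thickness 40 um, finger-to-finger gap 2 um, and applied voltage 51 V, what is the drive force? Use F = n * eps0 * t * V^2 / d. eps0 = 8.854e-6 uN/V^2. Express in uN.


Step 1: Parameters: n=174, eps0=8.854e-6 uN/V^2, t=40 um, V=51 V, d=2 um
Step 2: V^2 = 2601
Step 3: F = 174 * 8.854e-6 * 40 * 2601 / 2
F = 80.142 uN


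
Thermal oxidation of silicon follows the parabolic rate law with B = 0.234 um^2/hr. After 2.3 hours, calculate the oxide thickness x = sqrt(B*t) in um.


Step 1: Compute B*t = 0.234 * 2.3 = 0.5382
Step 2: x = sqrt(0.5382)
x = 0.734 um


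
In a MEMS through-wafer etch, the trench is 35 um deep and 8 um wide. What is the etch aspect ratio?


Step 1: AR = depth / width
Step 2: AR = 35 / 8
AR = 4.4


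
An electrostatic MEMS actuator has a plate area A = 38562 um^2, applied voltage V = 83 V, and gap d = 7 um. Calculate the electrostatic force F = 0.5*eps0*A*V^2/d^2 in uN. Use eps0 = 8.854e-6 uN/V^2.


Step 1: Identify parameters.
eps0 = 8.854e-6 uN/V^2, A = 38562 um^2, V = 83 V, d = 7 um
Step 2: Compute V^2 = 83^2 = 6889
Step 3: Compute d^2 = 7^2 = 49
Step 4: F = 0.5 * 8.854e-6 * 38562 * 6889 / 49
F = 24.001 uN


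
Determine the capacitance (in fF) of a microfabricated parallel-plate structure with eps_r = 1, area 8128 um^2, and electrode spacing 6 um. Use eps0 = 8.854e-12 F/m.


Step 1: Convert area to m^2: A = 8128e-12 m^2
Step 2: Convert gap to m: d = 6e-6 m
Step 3: C = eps0 * eps_r * A / d
C = 8.854e-12 * 1 * 8128e-12 / 6e-6
Step 4: Convert to fF (multiply by 1e15).
C = 11.99 fF


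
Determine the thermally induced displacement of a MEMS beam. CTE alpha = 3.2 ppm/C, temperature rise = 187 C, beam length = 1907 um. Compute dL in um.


Step 1: Convert CTE: alpha = 3.2 ppm/C = 3.2e-6 /C
Step 2: dL = 3.2e-6 * 187 * 1907
dL = 1.1411 um


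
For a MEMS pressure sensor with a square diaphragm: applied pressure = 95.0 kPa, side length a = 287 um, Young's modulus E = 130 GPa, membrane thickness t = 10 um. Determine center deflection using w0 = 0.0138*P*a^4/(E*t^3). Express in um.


Step 1: Convert pressure to compatible units (E is in GPa, so P in GPa).
P = 95.0 kPa = 95.0e-6 GPa
Step 2: Compute numerator: 0.0138 * P * a^4.
a^4 = 287^4 = 6784652161
numerator = 0.0138 * 95.0e-6 * 6784652161 = 8.8947e+03
Step 3: Compute denominator: E * t^3 = 130 * 10^3 = 130000
Step 4: w0 = numerator / denominator = 8.8947e+03 / 130000 = 0.0684 um


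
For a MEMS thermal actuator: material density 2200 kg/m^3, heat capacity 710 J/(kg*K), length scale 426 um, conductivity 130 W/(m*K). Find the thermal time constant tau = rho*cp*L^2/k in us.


Step 1: Convert L to m: L = 426e-6 m
Step 2: L^2 = (426e-6)^2 = 1.81476e-07 m^2
Step 3: tau = 2200 * 710 * 1.81476e-07 / 130 = 2.18050394e-03 s
Step 4: Convert to microseconds (multiply by 1e6).
tau = 2180.504 us


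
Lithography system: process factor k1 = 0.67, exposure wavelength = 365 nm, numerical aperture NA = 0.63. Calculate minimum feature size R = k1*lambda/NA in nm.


Step 1: Identify values: k1 = 0.67, lambda = 365 nm, NA = 0.63
Step 2: R = k1 * lambda / NA
R = 0.67 * 365 / 0.63
R = 388.2 nm


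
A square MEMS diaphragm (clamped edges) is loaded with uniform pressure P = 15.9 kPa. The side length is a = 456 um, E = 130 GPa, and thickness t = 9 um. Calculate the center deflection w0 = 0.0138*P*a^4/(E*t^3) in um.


Step 1: Convert pressure to compatible units (E is in GPa, so P in GPa).
P = 15.9 kPa = 15.9e-6 GPa
Step 2: Compute numerator: 0.0138 * P * a^4.
a^4 = 456^4 = 43237380096
numerator = 0.0138 * 15.9e-6 * 43237380096 = 9.48715e+03
Step 3: Compute denominator: E * t^3 = 130 * 9^3 = 94770
Step 4: w0 = numerator / denominator = 9.48715e+03 / 94770 = 0.1001 um


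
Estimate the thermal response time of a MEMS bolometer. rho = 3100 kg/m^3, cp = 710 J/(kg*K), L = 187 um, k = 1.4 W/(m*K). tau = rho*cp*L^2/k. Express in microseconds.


Step 1: Convert L to m: L = 187e-6 m
Step 2: L^2 = (187e-6)^2 = 3.4969e-08 m^2
Step 3: tau = 3100 * 710 * 3.4969e-08 / 1.4 = 5.497626357e-02 s
Step 4: Convert to microseconds (multiply by 1e6).
tau = 54976.264 us


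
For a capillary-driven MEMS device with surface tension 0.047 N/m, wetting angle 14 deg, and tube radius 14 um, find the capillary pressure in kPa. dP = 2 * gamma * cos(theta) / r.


Step 1: cos(14 deg) = 0.9703
Step 2: Convert r to m: r = 14e-6 m
Step 3: dP = 2 * 0.047 * 0.9703 / 14e-6 = 6514.9 Pa
Step 4: Convert Pa to kPa (divide by 1000).
dP = 6.51 kPa


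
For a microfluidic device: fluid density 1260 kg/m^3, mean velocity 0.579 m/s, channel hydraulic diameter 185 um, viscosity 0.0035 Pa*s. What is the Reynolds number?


Step 1: Convert Dh to meters: Dh = 185e-6 m
Step 2: Re = rho * v * Dh / mu
Re = 1260 * 0.579 * 185e-6 / 0.0035
Re = 38.561


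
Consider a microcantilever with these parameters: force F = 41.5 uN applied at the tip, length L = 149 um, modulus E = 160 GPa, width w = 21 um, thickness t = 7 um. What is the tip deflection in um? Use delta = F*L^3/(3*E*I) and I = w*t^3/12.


Step 1: Calculate the second moment of area.
I = w * t^3 / 12 = 21 * 7^3 / 12 = 600.25 um^4
Step 2: Convert E to consistent units (1 GPa = 1000 uN/um^2).
E = 160 GPa = 160000 uN/um^2
Step 3: Calculate tip deflection.
delta = F * L^3 / (3 * E * I)
delta = 41.5 * 149^3 / (3 * 160000 * 600.25)
delta = 0.4765 um


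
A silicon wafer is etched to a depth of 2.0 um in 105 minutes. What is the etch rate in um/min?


Step 1: Etch rate = depth / time
Step 2: rate = 2.0 / 105
rate = 0.019 um/min


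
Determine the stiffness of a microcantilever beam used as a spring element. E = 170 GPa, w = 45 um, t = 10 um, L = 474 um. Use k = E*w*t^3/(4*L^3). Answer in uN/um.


Step 1: Convert E to consistent units (1 GPa = 1000 uN/um^2).
E = 170 GPa = 170000 uN/um^2
Step 2: Compute t^3 = 10^3 = 1000
Step 3: Compute L^3 = 474^3 = 106496424
Step 4: k = 170000 * 45 * 1000 / (4 * 106496424)
k = 17.9583 uN/um


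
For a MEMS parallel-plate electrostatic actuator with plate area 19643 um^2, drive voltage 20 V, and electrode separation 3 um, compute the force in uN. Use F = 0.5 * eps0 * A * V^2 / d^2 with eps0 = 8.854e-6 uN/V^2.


Step 1: Identify parameters.
eps0 = 8.854e-6 uN/V^2, A = 19643 um^2, V = 20 V, d = 3 um
Step 2: Compute V^2 = 20^2 = 400
Step 3: Compute d^2 = 3^2 = 9
Step 4: F = 0.5 * 8.854e-6 * 19643 * 400 / 9
F = 3.865 uN


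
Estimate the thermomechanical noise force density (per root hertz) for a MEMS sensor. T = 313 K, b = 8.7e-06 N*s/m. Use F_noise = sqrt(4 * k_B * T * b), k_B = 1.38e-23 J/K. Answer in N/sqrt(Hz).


Step 1: Compute 4 * k_B * T * b
= 4 * 1.38e-23 * 313 * 8.7e-06
= 1.5032e-25 N^2/Hz
Step 2: F_noise = sqrt(1.5032e-25)
F_noise = 3.88e-13 N/sqrt(Hz)


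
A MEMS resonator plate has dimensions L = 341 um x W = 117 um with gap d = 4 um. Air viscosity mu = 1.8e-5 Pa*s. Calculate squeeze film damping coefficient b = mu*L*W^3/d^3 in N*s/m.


Step 1: Convert to SI.
L = 341e-6 m, W = 117e-6 m, d = 4e-6 m
Step 2: W^3 = (117e-6)^3 = 1.60e-12 m^3
Step 3: d^3 = (4e-6)^3 = 6.40e-17 m^3
Step 4: b = 1.8e-5 * 341e-6 * 1.60e-12 / 6.40e-17
b = 1.54e-04 N*s/m


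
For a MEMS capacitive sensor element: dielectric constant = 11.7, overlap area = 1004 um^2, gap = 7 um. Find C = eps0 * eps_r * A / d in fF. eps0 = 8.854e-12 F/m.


Step 1: Convert area to m^2: A = 1004e-12 m^2
Step 2: Convert gap to m: d = 7e-6 m
Step 3: C = eps0 * eps_r * A / d
C = 8.854e-12 * 11.7 * 1004e-12 / 7e-6
Step 4: Convert to fF (multiply by 1e15).
C = 14.86 fF


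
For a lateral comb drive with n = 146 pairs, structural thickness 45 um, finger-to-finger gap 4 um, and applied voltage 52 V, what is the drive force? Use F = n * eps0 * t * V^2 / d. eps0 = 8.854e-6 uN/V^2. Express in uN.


Step 1: Parameters: n=146, eps0=8.854e-6 uN/V^2, t=45 um, V=52 V, d=4 um
Step 2: V^2 = 2704
Step 3: F = 146 * 8.854e-6 * 45 * 2704 / 4
F = 39.323 uN


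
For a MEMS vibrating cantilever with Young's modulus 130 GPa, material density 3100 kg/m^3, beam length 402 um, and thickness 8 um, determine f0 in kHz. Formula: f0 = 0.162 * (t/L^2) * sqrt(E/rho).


Step 1: Convert units to SI.
t_SI = 8e-6 m, L_SI = 402e-6 m
Step 2: Calculate sqrt(E/rho).
sqrt(130e9 / 3100) = 6475.76 m/s
Step 3: Compute f0.
f0 = 0.162 * 8e-6 / (402e-6)^2 * 6475.76 = 51933.0 Hz = 51.93 kHz


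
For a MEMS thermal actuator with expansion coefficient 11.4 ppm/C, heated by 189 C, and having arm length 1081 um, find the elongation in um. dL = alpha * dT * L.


Step 1: Convert CTE: alpha = 11.4 ppm/C = 11.4e-6 /C
Step 2: dL = 11.4e-6 * 189 * 1081
dL = 2.3291 um


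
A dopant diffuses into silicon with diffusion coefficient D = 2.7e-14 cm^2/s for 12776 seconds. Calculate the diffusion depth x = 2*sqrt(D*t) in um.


Step 1: Compute D*t = 2.7e-14 * 12776 = 3.44952e-10 cm^2
Step 2: sqrt(D*t) = 1.8573e-05 cm
Step 3: x = 2 * 1.8573e-05 cm = 3.7146e-05 cm
Step 4: Convert to um (1 cm = 1e4 um): x = 0.371 um


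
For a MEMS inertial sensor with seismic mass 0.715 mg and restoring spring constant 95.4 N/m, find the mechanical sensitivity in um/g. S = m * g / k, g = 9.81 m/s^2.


Step 1: Convert mass: m = 0.715 mg = 7.15e-07 kg
Step 2: S = m * g / k = 7.15e-07 * 9.81 / 95.4
Step 3: S = 7.35e-08 m/g
Step 4: Convert to um/g: S = 0.074 um/g


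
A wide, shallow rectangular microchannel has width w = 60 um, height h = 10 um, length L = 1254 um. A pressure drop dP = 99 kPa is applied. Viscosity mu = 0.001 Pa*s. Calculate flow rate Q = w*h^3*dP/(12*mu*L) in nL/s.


Step 1: Convert all dimensions to SI (meters).
w = 60e-6 m, h = 10e-6 m, L = 1254e-6 m, dP = 99e3 Pa
Step 2: Q = w * h^3 * dP / (12 * mu * L)
Q = 60e-6 * (10e-6)^3 * 99e3 / (12 * 0.001 * 1254e-6) = 3.9473684e-10 m^3/s
Step 3: Convert Q from m^3/s to nL/s (1 m^3 = 1e12 nL, so multiply by 1e12).
Q = 394.737 nL/s


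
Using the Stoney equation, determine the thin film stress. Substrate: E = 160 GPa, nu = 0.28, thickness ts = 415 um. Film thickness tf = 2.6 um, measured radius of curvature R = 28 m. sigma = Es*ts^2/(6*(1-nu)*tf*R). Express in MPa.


Step 1: Compute numerator: Es * ts^2 = 160 * 415^2 = 27556000 (GPa*um^2)
Step 2: Compute denominator (R in um): 6*(1-nu)*tf*R = 6*0.72*2.6*28e6 = 314496000.0 (um^2)
Step 3: sigma (GPa) = 27556000 / 314496000.0 = 8.762e-02 GPa
Step 4: Convert to MPa (x1000): sigma = 87.6 MPa


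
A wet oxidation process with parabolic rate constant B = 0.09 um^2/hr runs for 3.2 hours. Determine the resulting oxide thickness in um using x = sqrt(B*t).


Step 1: Compute B*t = 0.09 * 3.2 = 0.288
Step 2: x = sqrt(0.288)
x = 0.537 um


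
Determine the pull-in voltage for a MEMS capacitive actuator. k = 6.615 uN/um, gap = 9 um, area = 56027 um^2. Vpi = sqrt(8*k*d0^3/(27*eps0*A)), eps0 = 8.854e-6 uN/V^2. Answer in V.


Step 1: Compute numerator: 8 * k * d0^3 = 8 * 6.615 * 9^3 = 38578.68
Step 2: Compute denominator: 27 * eps0 * A = 27 * 8.854e-6 * 56027 = 13.393703
Step 3: Vpi = sqrt(38578.68 / 13.393703)
Vpi = 53.67 V


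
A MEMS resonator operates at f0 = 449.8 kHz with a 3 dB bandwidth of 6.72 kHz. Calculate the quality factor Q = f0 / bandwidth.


Step 1: Q = f0 / bandwidth
Step 2: Q = 449.8 / 6.72
Q = 66.9


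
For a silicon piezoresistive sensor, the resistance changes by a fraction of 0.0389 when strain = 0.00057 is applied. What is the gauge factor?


Step 1: Identify values.
dR/R = 0.0389, strain = 0.00057
Step 2: GF = (dR/R) / strain = 0.0389 / 0.00057
GF = 68.2


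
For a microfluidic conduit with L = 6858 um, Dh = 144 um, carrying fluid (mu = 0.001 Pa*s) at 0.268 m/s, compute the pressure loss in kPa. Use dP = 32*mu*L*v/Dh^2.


Step 1: Convert to SI: L = 6858e-6 m, Dh = 144e-6 m
Step 2: dP = 32 * 0.001 * 6858e-6 * 0.268 / (144e-6)^2
Step 3: dP = 2836.33 Pa
Step 4: Convert to kPa: dP = 2.84 kPa


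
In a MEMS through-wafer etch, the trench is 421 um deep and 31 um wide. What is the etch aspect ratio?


Step 1: AR = depth / width
Step 2: AR = 421 / 31
AR = 13.6


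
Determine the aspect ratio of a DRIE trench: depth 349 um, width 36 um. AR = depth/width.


Step 1: AR = depth / width
Step 2: AR = 349 / 36
AR = 9.7


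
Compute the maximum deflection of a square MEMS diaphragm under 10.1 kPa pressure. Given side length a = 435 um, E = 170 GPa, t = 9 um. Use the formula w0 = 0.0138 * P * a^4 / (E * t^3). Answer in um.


Step 1: Convert pressure to compatible units (E is in GPa, so P in GPa).
P = 10.1 kPa = 10.1e-6 GPa
Step 2: Compute numerator: 0.0138 * P * a^4.
a^4 = 435^4 = 35806100625
numerator = 0.0138 * 10.1e-6 * 35806100625 = 4.9907e+03
Step 3: Compute denominator: E * t^3 = 170 * 9^3 = 123930
Step 4: w0 = numerator / denominator = 4.9907e+03 / 123930 = 0.0403 um


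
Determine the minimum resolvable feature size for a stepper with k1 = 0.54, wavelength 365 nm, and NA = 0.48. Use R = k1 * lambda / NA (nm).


Step 1: Identify values: k1 = 0.54, lambda = 365 nm, NA = 0.48
Step 2: R = k1 * lambda / NA
R = 0.54 * 365 / 0.48
R = 410.6 nm


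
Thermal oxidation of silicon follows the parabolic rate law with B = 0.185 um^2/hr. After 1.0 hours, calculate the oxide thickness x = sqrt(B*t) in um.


Step 1: Compute B*t = 0.185 * 1.0 = 0.185
Step 2: x = sqrt(0.185)
x = 0.43 um


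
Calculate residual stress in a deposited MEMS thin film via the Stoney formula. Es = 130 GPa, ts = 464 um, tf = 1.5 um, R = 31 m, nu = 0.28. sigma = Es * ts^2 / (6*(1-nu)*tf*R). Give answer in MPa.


Step 1: Compute numerator: Es * ts^2 = 130 * 464^2 = 27988480 (GPa*um^2)
Step 2: Compute denominator (R in um): 6*(1-nu)*tf*R = 6*0.72*1.5*31e6 = 200880000.0 (um^2)
Step 3: sigma (GPa) = 27988480 / 200880000.0 = 1.39329e-01 GPa
Step 4: Convert to MPa (x1000): sigma = 139.3 MPa


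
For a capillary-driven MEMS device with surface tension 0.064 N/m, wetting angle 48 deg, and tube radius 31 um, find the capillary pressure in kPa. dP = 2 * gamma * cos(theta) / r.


Step 1: cos(48 deg) = 0.6691
Step 2: Convert r to m: r = 31e-6 m
Step 3: dP = 2 * 0.064 * 0.6691 / 31e-6 = 2762.7 Pa
Step 4: Convert Pa to kPa (divide by 1000).
dP = 2.76 kPa


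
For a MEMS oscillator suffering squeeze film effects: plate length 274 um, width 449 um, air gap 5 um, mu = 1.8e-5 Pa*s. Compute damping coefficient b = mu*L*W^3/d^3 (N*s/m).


Step 1: Convert to SI.
L = 274e-6 m, W = 449e-6 m, d = 5e-6 m
Step 2: W^3 = (449e-6)^3 = 9.05e-11 m^3
Step 3: d^3 = (5e-6)^3 = 1.25e-16 m^3
Step 4: b = 1.8e-5 * 274e-6 * 9.05e-11 / 1.25e-16
b = 3.57e-03 N*s/m


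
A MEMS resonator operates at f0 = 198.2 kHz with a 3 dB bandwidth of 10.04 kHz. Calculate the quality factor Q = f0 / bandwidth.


Step 1: Q = f0 / bandwidth
Step 2: Q = 198.2 / 10.04
Q = 19.7


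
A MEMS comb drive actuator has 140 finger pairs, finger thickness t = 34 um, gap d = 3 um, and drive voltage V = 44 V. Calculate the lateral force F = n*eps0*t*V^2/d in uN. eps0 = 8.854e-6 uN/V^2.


Step 1: Parameters: n=140, eps0=8.854e-6 uN/V^2, t=34 um, V=44 V, d=3 um
Step 2: V^2 = 1936
Step 3: F = 140 * 8.854e-6 * 34 * 1936 / 3
F = 27.198 uN


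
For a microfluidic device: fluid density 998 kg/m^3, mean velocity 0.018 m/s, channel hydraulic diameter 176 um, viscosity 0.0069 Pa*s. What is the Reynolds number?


Step 1: Convert Dh to meters: Dh = 176e-6 m
Step 2: Re = rho * v * Dh / mu
Re = 998 * 0.018 * 176e-6 / 0.0069
Re = 0.458


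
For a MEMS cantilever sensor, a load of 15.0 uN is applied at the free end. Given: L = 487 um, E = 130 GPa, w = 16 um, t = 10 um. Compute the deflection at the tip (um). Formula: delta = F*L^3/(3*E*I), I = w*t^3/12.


Step 1: Calculate the second moment of area.
I = w * t^3 / 12 = 16 * 10^3 / 12 = 1333.3333 um^4
Step 2: Convert E to consistent units (1 GPa = 1000 uN/um^2).
E = 130 GPa = 130000 uN/um^2
Step 3: Calculate tip deflection.
delta = F * L^3 / (3 * E * I)
delta = 15.0 * 487^3 / (3 * 130000 * 1333.3333)
delta = 3.3318 um


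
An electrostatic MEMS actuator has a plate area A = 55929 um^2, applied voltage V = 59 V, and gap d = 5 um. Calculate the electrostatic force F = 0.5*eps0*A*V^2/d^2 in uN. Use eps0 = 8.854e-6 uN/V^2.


Step 1: Identify parameters.
eps0 = 8.854e-6 uN/V^2, A = 55929 um^2, V = 59 V, d = 5 um
Step 2: Compute V^2 = 59^2 = 3481
Step 3: Compute d^2 = 5^2 = 25
Step 4: F = 0.5 * 8.854e-6 * 55929 * 3481 / 25
F = 34.476 uN


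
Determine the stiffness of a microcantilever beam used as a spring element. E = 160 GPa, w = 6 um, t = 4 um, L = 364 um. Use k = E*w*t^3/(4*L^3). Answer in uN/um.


Step 1: Convert E to consistent units (1 GPa = 1000 uN/um^2).
E = 160 GPa = 160000 uN/um^2
Step 2: Compute t^3 = 4^3 = 64
Step 3: Compute L^3 = 364^3 = 48228544
Step 4: k = 160000 * 6 * 64 / (4 * 48228544)
k = 0.3185 uN/um


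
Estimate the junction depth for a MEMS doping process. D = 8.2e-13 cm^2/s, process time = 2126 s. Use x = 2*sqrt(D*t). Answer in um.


Step 1: Compute D*t = 8.2e-13 * 2126 = 1.74332e-09 cm^2
Step 2: sqrt(D*t) = 4.1753e-05 cm
Step 3: x = 2 * 4.1753e-05 cm = 8.3506e-05 cm
Step 4: Convert to um (1 cm = 1e4 um): x = 0.835 um


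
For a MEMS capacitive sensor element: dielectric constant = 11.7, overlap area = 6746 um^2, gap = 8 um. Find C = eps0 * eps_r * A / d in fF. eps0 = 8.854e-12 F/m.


Step 1: Convert area to m^2: A = 6746e-12 m^2
Step 2: Convert gap to m: d = 8e-6 m
Step 3: C = eps0 * eps_r * A / d
C = 8.854e-12 * 11.7 * 6746e-12 / 8e-6
Step 4: Convert to fF (multiply by 1e15).
C = 87.35 fF


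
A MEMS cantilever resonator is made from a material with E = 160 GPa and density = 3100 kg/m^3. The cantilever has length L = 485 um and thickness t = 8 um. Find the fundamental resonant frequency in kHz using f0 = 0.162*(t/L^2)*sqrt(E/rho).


Step 1: Convert units to SI.
t_SI = 8e-6 m, L_SI = 485e-6 m
Step 2: Calculate sqrt(E/rho).
sqrt(160e9 / 3100) = 7184.21 m/s
Step 3: Compute f0.
f0 = 0.162 * 8e-6 / (485e-6)^2 * 7184.21 = 39582.3 Hz = 39.58 kHz


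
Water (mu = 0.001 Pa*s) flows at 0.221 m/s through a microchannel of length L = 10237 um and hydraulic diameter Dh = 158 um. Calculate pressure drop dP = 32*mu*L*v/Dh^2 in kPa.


Step 1: Convert to SI: L = 10237e-6 m, Dh = 158e-6 m
Step 2: dP = 32 * 0.001 * 10237e-6 * 0.221 / (158e-6)^2
Step 3: dP = 2900.02 Pa
Step 4: Convert to kPa: dP = 2.9 kPa


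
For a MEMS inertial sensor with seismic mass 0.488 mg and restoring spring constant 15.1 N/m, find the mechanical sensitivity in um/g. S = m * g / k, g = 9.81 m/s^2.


Step 1: Convert mass: m = 0.488 mg = 4.88e-07 kg
Step 2: S = m * g / k = 4.88e-07 * 9.81 / 15.1
Step 3: S = 3.17e-07 m/g
Step 4: Convert to um/g: S = 0.317 um/g


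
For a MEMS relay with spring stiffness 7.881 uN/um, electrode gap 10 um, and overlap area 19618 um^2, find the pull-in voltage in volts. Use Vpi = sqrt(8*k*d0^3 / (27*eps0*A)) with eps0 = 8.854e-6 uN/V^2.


Step 1: Compute numerator: 8 * k * d0^3 = 8 * 7.881 * 10^3 = 63048.0
Step 2: Compute denominator: 27 * eps0 * A = 27 * 8.854e-6 * 19618 = 4.68984
Step 3: Vpi = sqrt(63048.0 / 4.68984)
Vpi = 115.95 V


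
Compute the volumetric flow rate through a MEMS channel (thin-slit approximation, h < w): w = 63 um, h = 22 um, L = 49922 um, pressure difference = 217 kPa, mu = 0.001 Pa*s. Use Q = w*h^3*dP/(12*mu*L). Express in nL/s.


Step 1: Convert all dimensions to SI (meters).
w = 63e-6 m, h = 22e-6 m, L = 49922e-6 m, dP = 217e3 Pa
Step 2: Q = w * h^3 * dP / (12 * mu * L)
Q = 63e-6 * (22e-6)^3 * 217e3 / (12 * 0.001 * 49922e-6) = 2.4299375e-10 m^3/s
Step 3: Convert Q from m^3/s to nL/s (1 m^3 = 1e12 nL, so multiply by 1e12).
Q = 242.994 nL/s


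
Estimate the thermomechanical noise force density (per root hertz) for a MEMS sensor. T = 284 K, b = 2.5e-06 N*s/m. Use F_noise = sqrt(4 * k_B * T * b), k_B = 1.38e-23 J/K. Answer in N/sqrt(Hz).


Step 1: Compute 4 * k_B * T * b
= 4 * 1.38e-23 * 284 * 2.5e-06
= 3.9192e-26 N^2/Hz
Step 2: F_noise = sqrt(3.9192e-26)
F_noise = 1.98e-13 N/sqrt(Hz)


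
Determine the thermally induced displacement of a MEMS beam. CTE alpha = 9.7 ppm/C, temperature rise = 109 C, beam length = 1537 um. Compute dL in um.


Step 1: Convert CTE: alpha = 9.7 ppm/C = 9.7e-6 /C
Step 2: dL = 9.7e-6 * 109 * 1537
dL = 1.6251 um


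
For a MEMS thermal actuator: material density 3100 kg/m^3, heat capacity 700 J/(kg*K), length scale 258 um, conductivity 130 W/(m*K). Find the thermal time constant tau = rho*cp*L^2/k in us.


Step 1: Convert L to m: L = 258e-6 m
Step 2: L^2 = (258e-6)^2 = 6.6564e-08 m^2
Step 3: tau = 3100 * 700 * 6.6564e-08 / 130 = 1.11110677e-03 s
Step 4: Convert to microseconds (multiply by 1e6).
tau = 1111.107 us


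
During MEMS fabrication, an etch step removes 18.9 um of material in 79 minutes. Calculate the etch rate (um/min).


Step 1: Etch rate = depth / time
Step 2: rate = 18.9 / 79
rate = 0.239 um/min


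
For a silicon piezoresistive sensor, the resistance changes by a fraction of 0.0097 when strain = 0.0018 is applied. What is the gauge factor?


Step 1: Identify values.
dR/R = 0.0097, strain = 0.0018
Step 2: GF = (dR/R) / strain = 0.0097 / 0.0018
GF = 5.4


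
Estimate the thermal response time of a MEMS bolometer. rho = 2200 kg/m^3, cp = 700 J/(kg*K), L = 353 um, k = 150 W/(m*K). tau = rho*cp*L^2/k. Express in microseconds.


Step 1: Convert L to m: L = 353e-6 m
Step 2: L^2 = (353e-6)^2 = 1.24609e-07 m^2
Step 3: tau = 2200 * 700 * 1.24609e-07 / 150 = 1.27931907e-03 s
Step 4: Convert to microseconds (multiply by 1e6).
tau = 1279.319 us


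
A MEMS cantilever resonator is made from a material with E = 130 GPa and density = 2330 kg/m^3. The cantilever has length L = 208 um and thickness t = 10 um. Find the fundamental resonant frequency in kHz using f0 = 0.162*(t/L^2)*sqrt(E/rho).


Step 1: Convert units to SI.
t_SI = 10e-6 m, L_SI = 208e-6 m
Step 2: Calculate sqrt(E/rho).
sqrt(130e9 / 2330) = 7469.54 m/s
Step 3: Compute f0.
f0 = 0.162 * 10e-6 / (208e-6)^2 * 7469.54 = 279693.4 Hz = 279.69 kHz


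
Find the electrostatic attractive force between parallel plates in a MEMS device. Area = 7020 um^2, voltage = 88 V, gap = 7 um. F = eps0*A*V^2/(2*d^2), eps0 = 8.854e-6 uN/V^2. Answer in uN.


Step 1: Identify parameters.
eps0 = 8.854e-6 uN/V^2, A = 7020 um^2, V = 88 V, d = 7 um
Step 2: Compute V^2 = 88^2 = 7744
Step 3: Compute d^2 = 7^2 = 49
Step 4: F = 0.5 * 8.854e-6 * 7020 * 7744 / 49
F = 4.912 uN


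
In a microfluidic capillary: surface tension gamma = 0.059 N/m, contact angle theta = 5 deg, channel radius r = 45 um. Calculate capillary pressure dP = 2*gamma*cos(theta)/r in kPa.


Step 1: cos(5 deg) = 0.9962
Step 2: Convert r to m: r = 45e-6 m
Step 3: dP = 2 * 0.059 * 0.9962 / 45e-6 = 2612.3 Pa
Step 4: Convert Pa to kPa (divide by 1000).
dP = 2.61 kPa


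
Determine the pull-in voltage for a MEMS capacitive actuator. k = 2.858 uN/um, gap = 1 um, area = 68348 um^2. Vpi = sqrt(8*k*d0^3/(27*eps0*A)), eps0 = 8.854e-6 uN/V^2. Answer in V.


Step 1: Compute numerator: 8 * k * d0^3 = 8 * 2.858 * 1^3 = 22.864
Step 2: Compute denominator: 27 * eps0 * A = 27 * 8.854e-6 * 68348 = 16.339136
Step 3: Vpi = sqrt(22.864 / 16.339136)
Vpi = 1.18 V


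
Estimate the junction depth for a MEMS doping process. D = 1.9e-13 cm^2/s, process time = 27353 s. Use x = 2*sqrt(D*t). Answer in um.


Step 1: Compute D*t = 1.9e-13 * 27353 = 5.19707e-09 cm^2
Step 2: sqrt(D*t) = 7.20907e-05 cm
Step 3: x = 2 * 7.20907e-05 cm = 1.441814e-04 cm
Step 4: Convert to um (1 cm = 1e4 um): x = 1.442 um


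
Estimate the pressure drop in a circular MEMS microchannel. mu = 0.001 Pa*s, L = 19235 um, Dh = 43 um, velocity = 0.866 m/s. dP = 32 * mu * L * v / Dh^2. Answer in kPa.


Step 1: Convert to SI: L = 19235e-6 m, Dh = 43e-6 m
Step 2: dP = 32 * 0.001 * 19235e-6 * 0.866 / (43e-6)^2
Step 3: dP = 288285.73 Pa
Step 4: Convert to kPa: dP = 288.29 kPa


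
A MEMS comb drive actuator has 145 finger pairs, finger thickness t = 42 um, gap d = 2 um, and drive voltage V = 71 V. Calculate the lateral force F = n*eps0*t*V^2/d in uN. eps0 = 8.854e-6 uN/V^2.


Step 1: Parameters: n=145, eps0=8.854e-6 uN/V^2, t=42 um, V=71 V, d=2 um
Step 2: V^2 = 5041
Step 3: F = 145 * 8.854e-6 * 42 * 5041 / 2
F = 135.908 uN
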